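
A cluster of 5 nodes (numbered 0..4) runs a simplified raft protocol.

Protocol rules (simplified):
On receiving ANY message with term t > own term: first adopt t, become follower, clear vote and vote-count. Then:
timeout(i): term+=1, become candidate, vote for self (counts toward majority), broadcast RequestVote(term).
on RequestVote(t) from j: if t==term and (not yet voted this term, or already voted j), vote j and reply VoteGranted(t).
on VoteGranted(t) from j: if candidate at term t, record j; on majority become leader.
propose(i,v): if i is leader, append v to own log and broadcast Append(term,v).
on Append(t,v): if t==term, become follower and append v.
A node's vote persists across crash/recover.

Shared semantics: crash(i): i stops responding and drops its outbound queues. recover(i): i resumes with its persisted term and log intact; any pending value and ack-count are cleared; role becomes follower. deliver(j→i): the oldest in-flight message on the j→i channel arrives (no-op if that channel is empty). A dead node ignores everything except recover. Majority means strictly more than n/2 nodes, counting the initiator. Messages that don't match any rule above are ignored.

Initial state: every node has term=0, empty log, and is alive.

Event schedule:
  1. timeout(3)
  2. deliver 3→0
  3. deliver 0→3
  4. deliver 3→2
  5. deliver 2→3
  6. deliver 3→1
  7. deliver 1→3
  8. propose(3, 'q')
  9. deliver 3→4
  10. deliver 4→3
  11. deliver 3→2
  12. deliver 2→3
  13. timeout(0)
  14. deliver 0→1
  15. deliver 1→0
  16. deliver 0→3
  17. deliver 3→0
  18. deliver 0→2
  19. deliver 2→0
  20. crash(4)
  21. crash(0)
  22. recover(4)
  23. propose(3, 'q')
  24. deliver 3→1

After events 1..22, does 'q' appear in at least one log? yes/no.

step 1 timeout(3): 3={cand,t=1,log=-}
step 2 deliver 3→0: 0={foll,t=1,log=-}
step 3 deliver 0→3: —
step 4 deliver 3→2: 2={foll,t=1,log=-}
step 5 deliver 2→3: 3={lead,t=1,log=-}
step 6 deliver 3→1: 1={foll,t=1,log=-}
step 7 deliver 1→3: —
step 8 propose(3,'q'): 3={lead,t=1,log=q}
step 9 deliver 3→4: 4={foll,t=1,log=-}
step 10 deliver 4→3: —
step 11 deliver 3→2: 2={foll,t=1,log=q}
step 12 deliver 2→3: —
step 13 timeout(0): 0={cand,t=2,log=-}
step 14 deliver 0→1: 1={foll,t=2,log=-}
step 15 deliver 1→0: —
step 16 deliver 0→3: 3={foll,t=2,log=q}
step 17 deliver 3→0: —
step 18 deliver 0→2: 2={foll,t=2,log=q}
step 19 deliver 2→0: 0={lead,t=2,log=-}
step 20 crash(4): 4={✗foll,t=1,log=-}
step 21 crash(0): 0={✗lead,t=2,log=-}
step 22 recover(4): 4={foll,t=1,log=-}

yes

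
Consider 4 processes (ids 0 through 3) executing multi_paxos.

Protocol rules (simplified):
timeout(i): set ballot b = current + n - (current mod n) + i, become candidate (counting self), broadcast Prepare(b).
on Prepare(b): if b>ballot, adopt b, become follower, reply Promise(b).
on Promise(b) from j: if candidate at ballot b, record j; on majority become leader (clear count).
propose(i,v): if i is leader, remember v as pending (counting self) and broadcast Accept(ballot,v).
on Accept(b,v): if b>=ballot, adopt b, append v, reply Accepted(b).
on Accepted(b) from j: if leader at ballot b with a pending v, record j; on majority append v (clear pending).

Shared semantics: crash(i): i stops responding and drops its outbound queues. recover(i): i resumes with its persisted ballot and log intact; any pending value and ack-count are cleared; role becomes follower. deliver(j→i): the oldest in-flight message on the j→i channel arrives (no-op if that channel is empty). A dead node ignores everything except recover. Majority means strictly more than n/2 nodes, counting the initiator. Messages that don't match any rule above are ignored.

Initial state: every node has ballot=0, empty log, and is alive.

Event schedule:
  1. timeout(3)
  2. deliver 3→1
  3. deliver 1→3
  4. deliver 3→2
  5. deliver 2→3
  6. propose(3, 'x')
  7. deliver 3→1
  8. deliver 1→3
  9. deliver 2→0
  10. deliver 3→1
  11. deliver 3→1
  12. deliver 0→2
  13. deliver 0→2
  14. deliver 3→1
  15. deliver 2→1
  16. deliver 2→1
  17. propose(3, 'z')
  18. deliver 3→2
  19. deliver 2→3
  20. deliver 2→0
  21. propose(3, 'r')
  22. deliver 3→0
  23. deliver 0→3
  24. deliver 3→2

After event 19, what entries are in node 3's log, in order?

empty

[1] timeout(3) → N3(cand b7 [-])
[2] deliver 3→1 → N1(foll b7 [-])
[3] deliver 1→3 → ∅
[4] deliver 3→2 → N2(foll b7 [-])
[5] deliver 2→3 → N3(lead b7 [-])
[6] propose(3,'x') → ∅
[7] deliver 3→1 → N1(foll b7 [x])
[8] deliver 1→3 → ∅
[9] deliver 2→0 → ∅
[10] deliver 3→1 → ∅
[11] deliver 3→1 → ∅
[12] deliver 0→2 → ∅
[13] deliver 0→2 → ∅
[14] deliver 3→1 → ∅
[15] deliver 2→1 → ∅
[16] deliver 2→1 → ∅
[17] propose(3,'z') → ∅
[18] deliver 3→2 → N2(foll b7 [x])
[19] deliver 2→3 → ∅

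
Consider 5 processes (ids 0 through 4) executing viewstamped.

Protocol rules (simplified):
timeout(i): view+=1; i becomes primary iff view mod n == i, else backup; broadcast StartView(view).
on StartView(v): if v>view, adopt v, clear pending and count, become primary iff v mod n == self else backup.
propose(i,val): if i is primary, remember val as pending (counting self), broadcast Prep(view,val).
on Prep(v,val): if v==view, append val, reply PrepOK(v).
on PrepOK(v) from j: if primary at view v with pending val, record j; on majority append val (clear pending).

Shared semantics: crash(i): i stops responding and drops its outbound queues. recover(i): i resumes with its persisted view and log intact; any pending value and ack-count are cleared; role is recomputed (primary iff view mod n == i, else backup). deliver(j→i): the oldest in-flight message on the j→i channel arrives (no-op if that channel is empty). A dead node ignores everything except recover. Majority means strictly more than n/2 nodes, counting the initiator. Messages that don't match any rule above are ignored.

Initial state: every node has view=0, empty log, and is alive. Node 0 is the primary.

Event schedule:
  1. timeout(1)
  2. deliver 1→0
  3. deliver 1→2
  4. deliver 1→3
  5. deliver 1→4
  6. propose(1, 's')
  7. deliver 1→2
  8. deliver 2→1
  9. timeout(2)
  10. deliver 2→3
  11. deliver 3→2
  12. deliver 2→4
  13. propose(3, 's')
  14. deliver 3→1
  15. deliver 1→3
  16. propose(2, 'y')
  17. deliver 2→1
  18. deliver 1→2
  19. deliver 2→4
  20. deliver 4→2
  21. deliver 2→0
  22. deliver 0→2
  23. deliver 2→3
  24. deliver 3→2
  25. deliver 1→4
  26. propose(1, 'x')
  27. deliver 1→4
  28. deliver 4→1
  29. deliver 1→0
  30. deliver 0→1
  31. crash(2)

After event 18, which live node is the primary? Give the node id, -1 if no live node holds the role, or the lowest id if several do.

e1 timeout(1): 1[prim,v=1,-]
e2 deliver 1→0: 0[back,v=1,-]
e3 deliver 1→2: 2[back,v=1,-]
e4 deliver 1→3: 3[back,v=1,-]
e5 deliver 1→4: 4[back,v=1,-]
e6 propose(1,'s'): ·
e7 deliver 1→2: 2[back,v=1,s]
e8 deliver 2→1: ·
e9 timeout(2): 2[prim,v=2,s]
e10 deliver 2→3: 3[back,v=2,-]
e11 deliver 3→2: ·
e12 deliver 2→4: 4[back,v=2,-]
e13 propose(3,'s'): ·
e14 deliver 3→1: ·
e15 deliver 1→3: ·
e16 propose(2,'y'): ·
e17 deliver 2→1: 1[back,v=2,-]
e18 deliver 1→2: ·

2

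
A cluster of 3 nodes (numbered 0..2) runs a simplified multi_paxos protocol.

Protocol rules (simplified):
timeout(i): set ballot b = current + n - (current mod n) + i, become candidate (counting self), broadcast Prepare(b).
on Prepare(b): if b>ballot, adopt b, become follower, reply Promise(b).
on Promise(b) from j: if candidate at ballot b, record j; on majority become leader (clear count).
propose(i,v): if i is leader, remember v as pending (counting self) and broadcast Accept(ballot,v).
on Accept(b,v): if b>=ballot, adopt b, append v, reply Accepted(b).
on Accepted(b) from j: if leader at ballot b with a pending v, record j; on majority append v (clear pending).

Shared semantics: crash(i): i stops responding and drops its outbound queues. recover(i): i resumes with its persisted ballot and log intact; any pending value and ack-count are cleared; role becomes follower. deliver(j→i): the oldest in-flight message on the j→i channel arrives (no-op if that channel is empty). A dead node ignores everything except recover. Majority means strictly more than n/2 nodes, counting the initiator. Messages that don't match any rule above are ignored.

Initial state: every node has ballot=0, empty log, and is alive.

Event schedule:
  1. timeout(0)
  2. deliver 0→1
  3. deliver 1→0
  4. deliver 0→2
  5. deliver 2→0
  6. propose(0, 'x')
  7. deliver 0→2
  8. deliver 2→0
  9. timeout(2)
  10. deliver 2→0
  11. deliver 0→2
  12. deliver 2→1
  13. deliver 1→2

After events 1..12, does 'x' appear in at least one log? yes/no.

e1 timeout(0): 0[cand,b=3,-]
e2 deliver 0→1: 1[foll,b=3,-]
e3 deliver 1→0: 0[lead,b=3,-]
e4 deliver 0→2: 2[foll,b=3,-]
e5 deliver 2→0: ·
e6 propose(0,'x'): ·
e7 deliver 0→2: 2[foll,b=3,x]
e8 deliver 2→0: 0[lead,b=3,x]
e9 timeout(2): 2[cand,b=8,x]
e10 deliver 2→0: 0[foll,b=8,x]
e11 deliver 0→2: 2[lead,b=8,x]
e12 deliver 2→1: 1[foll,b=8,-]

yes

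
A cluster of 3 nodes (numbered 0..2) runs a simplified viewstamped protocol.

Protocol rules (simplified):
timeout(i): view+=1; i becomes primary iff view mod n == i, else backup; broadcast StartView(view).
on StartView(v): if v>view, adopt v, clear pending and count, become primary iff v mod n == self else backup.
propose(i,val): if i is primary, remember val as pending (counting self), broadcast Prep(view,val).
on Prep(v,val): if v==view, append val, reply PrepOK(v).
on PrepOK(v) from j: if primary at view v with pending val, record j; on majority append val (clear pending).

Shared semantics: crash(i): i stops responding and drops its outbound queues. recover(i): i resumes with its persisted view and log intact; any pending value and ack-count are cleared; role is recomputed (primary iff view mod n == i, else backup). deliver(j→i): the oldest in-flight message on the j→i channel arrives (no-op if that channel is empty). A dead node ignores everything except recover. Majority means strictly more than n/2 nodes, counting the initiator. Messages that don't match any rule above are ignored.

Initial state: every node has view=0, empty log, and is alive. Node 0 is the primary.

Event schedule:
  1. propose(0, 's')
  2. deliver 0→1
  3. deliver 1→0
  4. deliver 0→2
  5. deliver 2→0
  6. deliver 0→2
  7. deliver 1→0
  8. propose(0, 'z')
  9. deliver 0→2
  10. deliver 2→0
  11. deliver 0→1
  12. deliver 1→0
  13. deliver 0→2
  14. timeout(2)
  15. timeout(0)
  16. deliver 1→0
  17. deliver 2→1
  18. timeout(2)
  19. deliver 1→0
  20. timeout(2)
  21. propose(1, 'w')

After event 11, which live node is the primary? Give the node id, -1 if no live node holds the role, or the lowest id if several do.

0

[1] propose(0,'s') → ∅
[2] deliver 0→1 → N1(back v0 [s])
[3] deliver 1→0 → N0(prim v0 [s])
[4] deliver 0→2 → N2(back v0 [s])
[5] deliver 2→0 → ∅
[6] deliver 0→2 → ∅
[7] deliver 1→0 → ∅
[8] propose(0,'z') → ∅
[9] deliver 0→2 → N2(back v0 [s,z])
[10] deliver 2→0 → N0(prim v0 [s,z])
[11] deliver 0→1 → N1(back v0 [s,z])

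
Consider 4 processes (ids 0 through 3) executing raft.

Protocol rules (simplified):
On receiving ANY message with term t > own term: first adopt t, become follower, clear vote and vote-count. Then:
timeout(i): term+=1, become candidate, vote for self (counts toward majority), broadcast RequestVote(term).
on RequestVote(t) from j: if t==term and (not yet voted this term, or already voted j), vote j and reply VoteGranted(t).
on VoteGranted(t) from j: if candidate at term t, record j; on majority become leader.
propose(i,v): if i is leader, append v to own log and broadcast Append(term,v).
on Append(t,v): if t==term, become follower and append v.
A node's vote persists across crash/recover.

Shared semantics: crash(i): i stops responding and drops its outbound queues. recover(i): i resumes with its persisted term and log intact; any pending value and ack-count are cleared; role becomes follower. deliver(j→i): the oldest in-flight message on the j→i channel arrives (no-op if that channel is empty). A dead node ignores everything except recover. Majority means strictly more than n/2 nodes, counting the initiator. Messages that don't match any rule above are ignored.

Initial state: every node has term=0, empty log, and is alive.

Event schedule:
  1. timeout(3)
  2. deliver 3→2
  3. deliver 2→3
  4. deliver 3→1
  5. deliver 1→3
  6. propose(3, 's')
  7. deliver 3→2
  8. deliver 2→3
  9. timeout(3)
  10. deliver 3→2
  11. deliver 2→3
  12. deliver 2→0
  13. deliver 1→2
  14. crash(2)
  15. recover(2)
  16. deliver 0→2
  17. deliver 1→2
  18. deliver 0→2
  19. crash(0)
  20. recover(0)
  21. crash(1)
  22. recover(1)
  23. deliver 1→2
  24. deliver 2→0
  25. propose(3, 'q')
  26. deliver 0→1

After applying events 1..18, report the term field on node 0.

e1 timeout(3): 3[cand,t=1,-]
e2 deliver 3→2: 2[foll,t=1,-]
e3 deliver 2→3: ·
e4 deliver 3→1: 1[foll,t=1,-]
e5 deliver 1→3: 3[lead,t=1,-]
e6 propose(3,'s'): 3[lead,t=1,s]
e7 deliver 3→2: 2[foll,t=1,s]
e8 deliver 2→3: ·
e9 timeout(3): 3[cand,t=2,s]
e10 deliver 3→2: 2[foll,t=2,s]
e11 deliver 2→3: ·
e12 deliver 2→0: ·
e13 deliver 1→2: ·
e14 crash(2): 2[✗foll,t=2,s]
e15 recover(2): 2[foll,t=2,s]
e16 deliver 0→2: ·
e17 deliver 1→2: ·
e18 deliver 0→2: ·

0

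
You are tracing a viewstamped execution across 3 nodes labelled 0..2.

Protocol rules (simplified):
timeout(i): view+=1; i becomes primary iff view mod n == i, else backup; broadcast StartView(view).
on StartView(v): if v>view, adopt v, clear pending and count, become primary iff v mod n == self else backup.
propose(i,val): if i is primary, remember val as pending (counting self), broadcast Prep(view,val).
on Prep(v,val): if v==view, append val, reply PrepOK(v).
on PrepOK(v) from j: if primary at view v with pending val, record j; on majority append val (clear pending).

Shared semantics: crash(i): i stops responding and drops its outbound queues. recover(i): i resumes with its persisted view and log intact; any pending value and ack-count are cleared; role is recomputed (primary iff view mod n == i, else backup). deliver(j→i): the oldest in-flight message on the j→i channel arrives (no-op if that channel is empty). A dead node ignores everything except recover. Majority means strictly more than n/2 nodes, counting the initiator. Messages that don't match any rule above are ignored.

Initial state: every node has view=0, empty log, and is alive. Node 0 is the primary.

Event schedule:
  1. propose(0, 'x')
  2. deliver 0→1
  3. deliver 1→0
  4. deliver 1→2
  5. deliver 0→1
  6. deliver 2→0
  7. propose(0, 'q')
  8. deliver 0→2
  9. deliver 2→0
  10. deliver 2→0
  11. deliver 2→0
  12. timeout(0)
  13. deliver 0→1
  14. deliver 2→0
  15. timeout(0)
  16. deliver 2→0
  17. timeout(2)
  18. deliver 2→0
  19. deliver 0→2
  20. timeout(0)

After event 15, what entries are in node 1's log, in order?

x,q

[1] propose(0,'x') → ∅
[2] deliver 0→1 → N1(back v0 [x])
[3] deliver 1→0 → N0(prim v0 [x])
[4] deliver 1→2 → ∅
[5] deliver 0→1 → ∅
[6] deliver 2→0 → ∅
[7] propose(0,'q') → ∅
[8] deliver 0→2 → N2(back v0 [x])
[9] deliver 2→0 → N0(prim v0 [x,q])
[10] deliver 2→0 → ∅
[11] deliver 2→0 → ∅
[12] timeout(0) → N0(back v1 [x,q])
[13] deliver 0→1 → N1(back v0 [x,q])
[14] deliver 2→0 → ∅
[15] timeout(0) → N0(back v2 [x,q])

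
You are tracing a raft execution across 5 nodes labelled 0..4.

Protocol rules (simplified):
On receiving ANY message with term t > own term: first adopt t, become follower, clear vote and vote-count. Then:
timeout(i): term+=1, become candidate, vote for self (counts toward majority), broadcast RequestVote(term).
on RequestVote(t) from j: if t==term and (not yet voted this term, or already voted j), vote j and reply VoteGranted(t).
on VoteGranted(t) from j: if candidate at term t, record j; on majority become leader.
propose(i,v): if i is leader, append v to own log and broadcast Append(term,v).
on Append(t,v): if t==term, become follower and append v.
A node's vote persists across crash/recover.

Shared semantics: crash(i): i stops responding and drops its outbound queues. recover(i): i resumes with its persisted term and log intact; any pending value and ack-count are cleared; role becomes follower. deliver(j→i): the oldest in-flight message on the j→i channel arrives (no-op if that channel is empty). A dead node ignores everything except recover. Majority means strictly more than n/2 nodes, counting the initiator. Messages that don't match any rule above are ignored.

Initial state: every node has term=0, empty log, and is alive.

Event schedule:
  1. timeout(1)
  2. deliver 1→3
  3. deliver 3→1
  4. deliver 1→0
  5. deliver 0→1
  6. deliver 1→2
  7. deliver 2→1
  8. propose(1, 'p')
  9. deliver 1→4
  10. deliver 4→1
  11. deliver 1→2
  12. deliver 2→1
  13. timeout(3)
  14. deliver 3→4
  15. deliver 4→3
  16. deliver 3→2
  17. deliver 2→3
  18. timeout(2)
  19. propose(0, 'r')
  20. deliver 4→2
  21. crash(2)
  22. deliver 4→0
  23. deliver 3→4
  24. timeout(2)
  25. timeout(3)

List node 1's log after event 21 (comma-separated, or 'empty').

after 1 — timeout(1): n1:cand/t1/[-]
after 2 — deliver 1→3: n3:foll/t1/[-]
after 3 — deliver 3→1: ·
after 4 — deliver 1→0: n0:foll/t1/[-]
after 5 — deliver 0→1: n1:lead/t1/[-]
after 6 — deliver 1→2: n2:foll/t1/[-]
after 7 — deliver 2→1: ·
after 8 — propose(1,'p'): n1:lead/t1/[p]
after 9 — deliver 1→4: n4:foll/t1/[-]
after 10 — deliver 4→1: ·
after 11 — deliver 1→2: n2:foll/t1/[p]
after 12 — deliver 2→1: ·
after 13 — timeout(3): n3:cand/t2/[-]
after 14 — deliver 3→4: n4:foll/t2/[-]
after 15 — deliver 4→3: ·
after 16 — deliver 3→2: n2:foll/t2/[p]
after 17 — deliver 2→3: n3:lead/t2/[-]
after 18 — timeout(2): n2:cand/t3/[p]
after 19 — propose(0,'r'): ·
after 20 — deliver 4→2: ·
after 21 — crash(2): n2:✗cand/t3/[p]

p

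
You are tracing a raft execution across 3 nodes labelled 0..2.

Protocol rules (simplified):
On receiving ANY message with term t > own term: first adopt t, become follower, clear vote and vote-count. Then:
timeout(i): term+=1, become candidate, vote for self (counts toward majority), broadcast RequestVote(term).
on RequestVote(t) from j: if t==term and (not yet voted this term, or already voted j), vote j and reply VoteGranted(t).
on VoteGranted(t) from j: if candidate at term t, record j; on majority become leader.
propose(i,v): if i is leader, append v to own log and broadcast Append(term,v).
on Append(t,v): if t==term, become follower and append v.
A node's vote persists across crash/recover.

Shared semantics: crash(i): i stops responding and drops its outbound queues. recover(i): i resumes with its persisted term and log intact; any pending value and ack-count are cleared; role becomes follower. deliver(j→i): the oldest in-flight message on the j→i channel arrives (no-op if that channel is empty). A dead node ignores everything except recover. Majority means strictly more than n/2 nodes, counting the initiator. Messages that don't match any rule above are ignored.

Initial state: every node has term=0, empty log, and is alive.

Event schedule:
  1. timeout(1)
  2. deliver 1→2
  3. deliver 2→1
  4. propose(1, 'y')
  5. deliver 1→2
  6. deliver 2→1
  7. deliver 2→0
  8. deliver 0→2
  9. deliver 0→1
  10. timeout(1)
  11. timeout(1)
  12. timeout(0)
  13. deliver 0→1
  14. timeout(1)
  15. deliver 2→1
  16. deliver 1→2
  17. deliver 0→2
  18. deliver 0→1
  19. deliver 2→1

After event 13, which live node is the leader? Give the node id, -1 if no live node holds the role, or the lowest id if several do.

-1

1. timeout(1):  <1:cand t1 ->
2. deliver 1→2:  <2:foll t1 ->
3. deliver 2→1:  <1:lead t1 ->
4. propose(1,'y'):  <1:lead t1 y>
5. deliver 1→2:  <2:foll t1 y>
6. deliver 2→1:  nop
7. deliver 2→0:  nop
8. deliver 0→2:  nop
9. deliver 0→1:  nop
10. timeout(1):  <1:cand t2 y>
11. timeout(1):  <1:cand t3 y>
12. timeout(0):  <0:cand t1 ->
13. deliver 0→1:  nop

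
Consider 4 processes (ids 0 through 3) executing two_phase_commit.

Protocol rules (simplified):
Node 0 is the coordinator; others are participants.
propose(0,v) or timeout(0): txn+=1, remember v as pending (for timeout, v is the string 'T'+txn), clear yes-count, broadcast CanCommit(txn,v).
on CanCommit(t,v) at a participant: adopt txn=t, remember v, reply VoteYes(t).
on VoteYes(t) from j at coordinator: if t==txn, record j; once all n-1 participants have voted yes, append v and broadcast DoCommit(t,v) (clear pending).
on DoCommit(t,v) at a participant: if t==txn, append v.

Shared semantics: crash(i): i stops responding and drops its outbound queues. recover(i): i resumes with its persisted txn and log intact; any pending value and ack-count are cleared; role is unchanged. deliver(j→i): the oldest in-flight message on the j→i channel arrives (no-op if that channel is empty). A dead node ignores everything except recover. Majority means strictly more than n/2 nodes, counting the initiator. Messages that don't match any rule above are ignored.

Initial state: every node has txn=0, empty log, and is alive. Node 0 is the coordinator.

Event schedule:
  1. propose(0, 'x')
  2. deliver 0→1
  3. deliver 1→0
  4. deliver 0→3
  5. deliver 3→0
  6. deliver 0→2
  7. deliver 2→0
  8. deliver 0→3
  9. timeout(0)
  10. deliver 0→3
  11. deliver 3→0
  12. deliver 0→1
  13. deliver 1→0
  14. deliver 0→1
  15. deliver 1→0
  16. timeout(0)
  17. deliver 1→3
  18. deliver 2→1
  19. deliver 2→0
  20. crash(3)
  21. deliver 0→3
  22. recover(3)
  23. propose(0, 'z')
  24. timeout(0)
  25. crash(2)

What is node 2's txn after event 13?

after 1 — propose(0,'x'): n0:coor/t1/[-]
after 2 — deliver 0→1: n1:part/t1/[-]
after 3 — deliver 1→0: ·
after 4 — deliver 0→3: n3:part/t1/[-]
after 5 — deliver 3→0: ·
after 6 — deliver 0→2: n2:part/t1/[-]
after 7 — deliver 2→0: n0:coor/t1/[x]
after 8 — deliver 0→3: n3:part/t1/[x]
after 9 — timeout(0): n0:coor/t2/[x]
after 10 — deliver 0→3: n3:part/t2/[x]
after 11 — deliver 3→0: ·
after 12 — deliver 0→1: n1:part/t1/[x]
after 13 — deliver 1→0: ·

1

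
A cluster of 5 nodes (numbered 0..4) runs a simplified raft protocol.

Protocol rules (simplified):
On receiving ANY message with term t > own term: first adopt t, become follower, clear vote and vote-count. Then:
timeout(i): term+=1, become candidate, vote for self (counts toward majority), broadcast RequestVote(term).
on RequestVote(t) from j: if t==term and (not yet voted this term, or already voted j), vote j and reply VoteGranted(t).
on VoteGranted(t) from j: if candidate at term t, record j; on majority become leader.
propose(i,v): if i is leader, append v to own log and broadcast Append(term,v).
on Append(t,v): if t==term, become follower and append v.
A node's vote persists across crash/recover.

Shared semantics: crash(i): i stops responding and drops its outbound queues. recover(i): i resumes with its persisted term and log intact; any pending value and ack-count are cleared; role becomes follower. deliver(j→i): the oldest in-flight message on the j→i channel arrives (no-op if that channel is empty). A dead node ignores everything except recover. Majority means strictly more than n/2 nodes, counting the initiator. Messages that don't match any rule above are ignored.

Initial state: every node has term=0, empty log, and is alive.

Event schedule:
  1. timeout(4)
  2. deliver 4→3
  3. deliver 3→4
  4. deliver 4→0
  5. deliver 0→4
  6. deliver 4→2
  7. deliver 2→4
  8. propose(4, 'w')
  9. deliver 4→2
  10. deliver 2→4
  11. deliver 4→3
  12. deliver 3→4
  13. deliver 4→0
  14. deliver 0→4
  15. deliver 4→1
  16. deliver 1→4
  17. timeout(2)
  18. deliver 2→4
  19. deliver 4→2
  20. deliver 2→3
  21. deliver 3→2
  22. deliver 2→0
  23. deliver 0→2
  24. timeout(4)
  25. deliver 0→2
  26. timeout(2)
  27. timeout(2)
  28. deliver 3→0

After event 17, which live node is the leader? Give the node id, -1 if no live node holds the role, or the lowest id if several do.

e1 timeout(4): 4[cand,t=1,-]
e2 deliver 4→3: 3[foll,t=1,-]
e3 deliver 3→4: ·
e4 deliver 4→0: 0[foll,t=1,-]
e5 deliver 0→4: 4[lead,t=1,-]
e6 deliver 4→2: 2[foll,t=1,-]
e7 deliver 2→4: ·
e8 propose(4,'w'): 4[lead,t=1,w]
e9 deliver 4→2: 2[foll,t=1,w]
e10 deliver 2→4: ·
e11 deliver 4→3: 3[foll,t=1,w]
e12 deliver 3→4: ·
e13 deliver 4→0: 0[foll,t=1,w]
e14 deliver 0→4: ·
e15 deliver 4→1: 1[foll,t=1,-]
e16 deliver 1→4: ·
e17 timeout(2): 2[cand,t=2,w]

4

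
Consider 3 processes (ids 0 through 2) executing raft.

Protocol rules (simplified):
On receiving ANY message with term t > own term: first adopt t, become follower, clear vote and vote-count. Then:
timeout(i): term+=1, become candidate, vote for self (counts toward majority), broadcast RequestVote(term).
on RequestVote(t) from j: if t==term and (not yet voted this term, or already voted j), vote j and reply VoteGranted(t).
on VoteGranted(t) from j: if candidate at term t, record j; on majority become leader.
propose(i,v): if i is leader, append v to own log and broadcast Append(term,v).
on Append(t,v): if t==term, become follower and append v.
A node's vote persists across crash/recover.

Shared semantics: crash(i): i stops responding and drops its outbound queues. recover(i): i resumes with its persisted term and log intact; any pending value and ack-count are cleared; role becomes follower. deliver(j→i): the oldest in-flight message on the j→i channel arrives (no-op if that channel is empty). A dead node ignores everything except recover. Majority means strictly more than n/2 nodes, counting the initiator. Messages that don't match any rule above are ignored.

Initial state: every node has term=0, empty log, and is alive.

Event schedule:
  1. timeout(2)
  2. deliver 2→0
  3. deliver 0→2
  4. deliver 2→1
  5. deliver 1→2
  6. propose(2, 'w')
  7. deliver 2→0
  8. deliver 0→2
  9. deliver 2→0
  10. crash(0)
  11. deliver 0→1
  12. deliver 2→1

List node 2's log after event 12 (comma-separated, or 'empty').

after 1 — timeout(2): n2:cand/t1/[-]
after 2 — deliver 2→0: n0:foll/t1/[-]
after 3 — deliver 0→2: n2:lead/t1/[-]
after 4 — deliver 2→1: n1:foll/t1/[-]
after 5 — deliver 1→2: ·
after 6 — propose(2,'w'): n2:lead/t1/[w]
after 7 — deliver 2→0: n0:foll/t1/[w]
after 8 — deliver 0→2: ·
after 9 — deliver 2→0: ·
after 10 — crash(0): n0:✗foll/t1/[w]
after 11 — deliver 0→1: ·
after 12 — deliver 2→1: n1:foll/t1/[w]

w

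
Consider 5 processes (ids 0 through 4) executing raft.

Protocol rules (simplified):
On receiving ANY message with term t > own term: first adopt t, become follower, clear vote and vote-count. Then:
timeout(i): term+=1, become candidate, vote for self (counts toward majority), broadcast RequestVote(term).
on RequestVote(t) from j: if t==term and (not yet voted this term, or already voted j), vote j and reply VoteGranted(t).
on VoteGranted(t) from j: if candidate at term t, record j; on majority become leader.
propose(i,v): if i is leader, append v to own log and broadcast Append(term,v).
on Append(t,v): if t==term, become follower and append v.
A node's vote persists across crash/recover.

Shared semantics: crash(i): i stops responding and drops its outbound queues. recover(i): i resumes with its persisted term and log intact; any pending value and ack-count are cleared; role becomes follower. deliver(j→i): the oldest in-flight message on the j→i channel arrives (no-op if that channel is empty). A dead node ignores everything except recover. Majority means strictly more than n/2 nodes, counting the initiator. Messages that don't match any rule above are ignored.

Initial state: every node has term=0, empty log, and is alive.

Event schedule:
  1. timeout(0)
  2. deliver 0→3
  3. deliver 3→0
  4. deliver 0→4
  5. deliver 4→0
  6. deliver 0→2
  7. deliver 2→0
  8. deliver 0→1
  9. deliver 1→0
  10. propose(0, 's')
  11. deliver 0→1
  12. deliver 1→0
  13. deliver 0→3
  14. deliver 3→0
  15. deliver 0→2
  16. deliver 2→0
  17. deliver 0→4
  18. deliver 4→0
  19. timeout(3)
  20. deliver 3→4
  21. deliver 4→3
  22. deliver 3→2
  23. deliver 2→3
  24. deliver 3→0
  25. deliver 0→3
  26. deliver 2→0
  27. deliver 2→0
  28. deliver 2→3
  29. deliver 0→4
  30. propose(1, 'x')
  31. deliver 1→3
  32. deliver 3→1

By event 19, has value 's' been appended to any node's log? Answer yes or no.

e1 timeout(0): 0[cand,t=1,-]
e2 deliver 0→3: 3[foll,t=1,-]
e3 deliver 3→0: ·
e4 deliver 0→4: 4[foll,t=1,-]
e5 deliver 4→0: 0[lead,t=1,-]
e6 deliver 0→2: 2[foll,t=1,-]
e7 deliver 2→0: ·
e8 deliver 0→1: 1[foll,t=1,-]
e9 deliver 1→0: ·
e10 propose(0,'s'): 0[lead,t=1,s]
e11 deliver 0→1: 1[foll,t=1,s]
e12 deliver 1→0: ·
e13 deliver 0→3: 3[foll,t=1,s]
e14 deliver 3→0: ·
e15 deliver 0→2: 2[foll,t=1,s]
e16 deliver 2→0: ·
e17 deliver 0→4: 4[foll,t=1,s]
e18 deliver 4→0: ·
e19 timeout(3): 3[cand,t=2,s]

yes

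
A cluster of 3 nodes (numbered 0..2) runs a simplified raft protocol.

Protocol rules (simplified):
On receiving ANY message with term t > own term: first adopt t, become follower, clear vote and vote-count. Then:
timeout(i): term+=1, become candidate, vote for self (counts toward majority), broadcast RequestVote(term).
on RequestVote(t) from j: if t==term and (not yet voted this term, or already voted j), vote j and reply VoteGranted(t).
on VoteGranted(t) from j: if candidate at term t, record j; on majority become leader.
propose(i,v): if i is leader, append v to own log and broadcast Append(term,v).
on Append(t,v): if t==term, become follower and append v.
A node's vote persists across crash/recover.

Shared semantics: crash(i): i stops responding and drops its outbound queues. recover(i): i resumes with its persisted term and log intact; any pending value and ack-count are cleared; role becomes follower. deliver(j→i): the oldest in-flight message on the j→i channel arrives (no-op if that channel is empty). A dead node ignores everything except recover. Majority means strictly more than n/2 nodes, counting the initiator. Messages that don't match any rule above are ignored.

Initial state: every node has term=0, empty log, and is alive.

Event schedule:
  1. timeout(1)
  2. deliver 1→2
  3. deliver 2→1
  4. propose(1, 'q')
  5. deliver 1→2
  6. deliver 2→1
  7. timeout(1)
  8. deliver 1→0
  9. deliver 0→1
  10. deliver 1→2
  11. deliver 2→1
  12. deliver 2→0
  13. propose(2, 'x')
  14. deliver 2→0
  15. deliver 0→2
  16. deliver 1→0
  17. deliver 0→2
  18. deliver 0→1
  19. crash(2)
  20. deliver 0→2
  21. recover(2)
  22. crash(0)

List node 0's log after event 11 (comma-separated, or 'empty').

empty

1. timeout(1):  <1:cand t1 ->
2. deliver 1→2:  <2:foll t1 ->
3. deliver 2→1:  <1:lead t1 ->
4. propose(1,'q'):  <1:lead t1 q>
5. deliver 1→2:  <2:foll t1 q>
6. deliver 2→1:  nop
7. timeout(1):  <1:cand t2 q>
8. deliver 1→0:  <0:foll t1 ->
9. deliver 0→1:  nop
10. deliver 1→2:  <2:foll t2 q>
11. deliver 2→1:  <1:lead t2 q>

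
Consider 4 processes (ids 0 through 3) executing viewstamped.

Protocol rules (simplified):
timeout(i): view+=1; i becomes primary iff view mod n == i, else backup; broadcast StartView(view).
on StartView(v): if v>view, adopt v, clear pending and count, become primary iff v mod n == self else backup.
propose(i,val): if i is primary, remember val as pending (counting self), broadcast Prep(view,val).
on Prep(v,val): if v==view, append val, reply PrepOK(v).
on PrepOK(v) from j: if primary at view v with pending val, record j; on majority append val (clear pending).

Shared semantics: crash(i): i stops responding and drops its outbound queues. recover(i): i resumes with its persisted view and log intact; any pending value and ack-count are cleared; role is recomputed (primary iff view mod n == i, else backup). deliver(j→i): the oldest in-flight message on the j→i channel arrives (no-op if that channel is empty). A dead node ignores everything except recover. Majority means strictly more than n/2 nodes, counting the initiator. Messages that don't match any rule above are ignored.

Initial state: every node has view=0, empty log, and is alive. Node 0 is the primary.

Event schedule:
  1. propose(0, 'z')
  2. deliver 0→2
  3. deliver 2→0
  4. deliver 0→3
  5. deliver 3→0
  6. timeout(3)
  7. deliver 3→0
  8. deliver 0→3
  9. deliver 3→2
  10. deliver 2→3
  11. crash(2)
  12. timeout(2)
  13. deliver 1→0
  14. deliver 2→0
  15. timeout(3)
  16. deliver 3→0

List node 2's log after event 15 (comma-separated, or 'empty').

z

e1 propose(0,'z'): ·
e2 deliver 0→2: 2[back,v=0,z]
e3 deliver 2→0: ·
e4 deliver 0→3: 3[back,v=0,z]
e5 deliver 3→0: 0[prim,v=0,z]
e6 timeout(3): 3[back,v=1,z]
e7 deliver 3→0: 0[back,v=1,z]
e8 deliver 0→3: ·
e9 deliver 3→2: 2[back,v=1,z]
e10 deliver 2→3: ·
e11 crash(2): 2[✗back,v=1,z]
e12 timeout(2): ·
e13 deliver 1→0: ·
e14 deliver 2→0: ·
e15 timeout(3): 3[back,v=2,z]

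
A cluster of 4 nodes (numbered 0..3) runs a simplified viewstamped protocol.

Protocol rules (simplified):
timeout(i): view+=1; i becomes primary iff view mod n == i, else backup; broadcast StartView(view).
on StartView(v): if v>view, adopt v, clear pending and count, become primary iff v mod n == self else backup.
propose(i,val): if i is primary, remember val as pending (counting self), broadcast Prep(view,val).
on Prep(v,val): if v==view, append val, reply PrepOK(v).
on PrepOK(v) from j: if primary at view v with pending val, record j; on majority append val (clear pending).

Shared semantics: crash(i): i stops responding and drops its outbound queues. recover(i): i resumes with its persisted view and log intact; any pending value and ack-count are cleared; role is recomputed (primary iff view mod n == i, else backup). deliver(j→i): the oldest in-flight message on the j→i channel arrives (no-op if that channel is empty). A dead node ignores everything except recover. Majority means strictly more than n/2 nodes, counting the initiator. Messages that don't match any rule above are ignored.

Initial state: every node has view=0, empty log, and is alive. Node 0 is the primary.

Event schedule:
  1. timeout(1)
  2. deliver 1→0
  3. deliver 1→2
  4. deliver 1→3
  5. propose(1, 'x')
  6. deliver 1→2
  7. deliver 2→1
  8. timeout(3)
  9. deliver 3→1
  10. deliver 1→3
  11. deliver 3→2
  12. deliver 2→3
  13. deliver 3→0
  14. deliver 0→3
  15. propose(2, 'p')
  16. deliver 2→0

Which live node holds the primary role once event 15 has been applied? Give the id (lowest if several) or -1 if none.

e1 timeout(1): 1[prim,v=1,-]
e2 deliver 1→0: 0[back,v=1,-]
e3 deliver 1→2: 2[back,v=1,-]
e4 deliver 1→3: 3[back,v=1,-]
e5 propose(1,'x'): ·
e6 deliver 1→2: 2[back,v=1,x]
e7 deliver 2→1: ·
e8 timeout(3): 3[back,v=2,-]
e9 deliver 3→1: 1[back,v=2,-]
e10 deliver 1→3: ·
e11 deliver 3→2: 2[prim,v=2,x]
e12 deliver 2→3: ·
e13 deliver 3→0: 0[back,v=2,-]
e14 deliver 0→3: ·
e15 propose(2,'p'): ·

2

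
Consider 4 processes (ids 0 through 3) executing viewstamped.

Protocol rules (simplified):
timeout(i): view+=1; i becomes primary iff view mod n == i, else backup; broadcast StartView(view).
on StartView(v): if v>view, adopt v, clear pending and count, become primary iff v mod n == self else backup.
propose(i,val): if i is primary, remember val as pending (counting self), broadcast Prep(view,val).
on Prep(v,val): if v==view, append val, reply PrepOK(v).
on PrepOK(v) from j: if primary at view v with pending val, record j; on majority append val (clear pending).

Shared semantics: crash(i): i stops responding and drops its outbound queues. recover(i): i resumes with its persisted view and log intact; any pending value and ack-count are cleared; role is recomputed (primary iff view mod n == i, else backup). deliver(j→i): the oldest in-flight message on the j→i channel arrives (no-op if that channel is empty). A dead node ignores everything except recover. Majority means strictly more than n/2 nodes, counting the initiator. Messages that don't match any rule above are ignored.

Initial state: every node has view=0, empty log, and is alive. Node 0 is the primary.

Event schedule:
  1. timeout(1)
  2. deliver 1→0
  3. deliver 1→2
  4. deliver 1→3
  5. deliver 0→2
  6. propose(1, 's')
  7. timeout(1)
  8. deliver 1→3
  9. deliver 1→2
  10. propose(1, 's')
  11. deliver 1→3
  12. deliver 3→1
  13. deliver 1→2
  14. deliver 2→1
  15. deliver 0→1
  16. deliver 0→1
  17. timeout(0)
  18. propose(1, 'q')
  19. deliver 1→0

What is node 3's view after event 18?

2

after 1 — timeout(1): n1:prim/v1/[-]
after 2 — deliver 1→0: n0:back/v1/[-]
after 3 — deliver 1→2: n2:back/v1/[-]
after 4 — deliver 1→3: n3:back/v1/[-]
after 5 — deliver 0→2: ·
after 6 — propose(1,'s'): ·
after 7 — timeout(1): n1:back/v2/[-]
after 8 — deliver 1→3: n3:back/v1/[s]
after 9 — deliver 1→2: n2:back/v1/[s]
after 10 — propose(1,'s'): ·
after 11 — deliver 1→3: n3:back/v2/[s]
after 12 — deliver 3→1: ·
after 13 — deliver 1→2: n2:prim/v2/[s]
after 14 — deliver 2→1: ·
after 15 — deliver 0→1: ·
after 16 — deliver 0→1: ·
after 17 — timeout(0): n0:back/v2/[-]
after 18 — propose(1,'q'): ·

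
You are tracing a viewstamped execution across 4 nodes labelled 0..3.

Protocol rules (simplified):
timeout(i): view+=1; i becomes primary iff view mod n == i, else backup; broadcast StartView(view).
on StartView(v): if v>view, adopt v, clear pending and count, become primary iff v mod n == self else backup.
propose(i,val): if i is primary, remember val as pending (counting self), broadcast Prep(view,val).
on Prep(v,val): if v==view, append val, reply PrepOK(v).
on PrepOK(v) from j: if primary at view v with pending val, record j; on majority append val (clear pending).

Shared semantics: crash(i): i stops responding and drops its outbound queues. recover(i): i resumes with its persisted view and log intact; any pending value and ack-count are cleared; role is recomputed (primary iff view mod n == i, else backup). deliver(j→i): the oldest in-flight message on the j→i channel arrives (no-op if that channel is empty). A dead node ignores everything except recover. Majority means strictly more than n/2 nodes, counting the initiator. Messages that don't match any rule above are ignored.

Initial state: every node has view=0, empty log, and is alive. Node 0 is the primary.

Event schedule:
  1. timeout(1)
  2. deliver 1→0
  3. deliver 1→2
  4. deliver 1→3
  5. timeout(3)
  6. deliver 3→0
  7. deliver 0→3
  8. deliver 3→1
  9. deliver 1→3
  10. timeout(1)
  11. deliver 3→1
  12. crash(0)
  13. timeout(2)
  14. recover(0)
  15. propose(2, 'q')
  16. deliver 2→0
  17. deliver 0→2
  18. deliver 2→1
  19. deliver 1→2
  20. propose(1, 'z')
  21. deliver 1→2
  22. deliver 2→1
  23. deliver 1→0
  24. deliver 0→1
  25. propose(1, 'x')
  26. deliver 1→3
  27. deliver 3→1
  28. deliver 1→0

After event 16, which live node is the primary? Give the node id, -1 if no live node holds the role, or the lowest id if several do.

2

1. timeout(1):  <1:prim v1 ->
2. deliver 1→0:  <0:back v1 ->
3. deliver 1→2:  <2:back v1 ->
4. deliver 1→3:  <3:back v1 ->
5. timeout(3):  <3:back v2 ->
6. deliver 3→0:  <0:back v2 ->
7. deliver 0→3:  nop
8. deliver 3→1:  <1:back v2 ->
9. deliver 1→3:  nop
10. timeout(1):  <1:back v3 ->
11. deliver 3→1:  nop
12. crash(0):  <0:✗back v2 ->
13. timeout(2):  <2:prim v2 ->
14. recover(0):  <0:back v2 ->
15. propose(2,'q'):  nop
16. deliver 2→0:  nop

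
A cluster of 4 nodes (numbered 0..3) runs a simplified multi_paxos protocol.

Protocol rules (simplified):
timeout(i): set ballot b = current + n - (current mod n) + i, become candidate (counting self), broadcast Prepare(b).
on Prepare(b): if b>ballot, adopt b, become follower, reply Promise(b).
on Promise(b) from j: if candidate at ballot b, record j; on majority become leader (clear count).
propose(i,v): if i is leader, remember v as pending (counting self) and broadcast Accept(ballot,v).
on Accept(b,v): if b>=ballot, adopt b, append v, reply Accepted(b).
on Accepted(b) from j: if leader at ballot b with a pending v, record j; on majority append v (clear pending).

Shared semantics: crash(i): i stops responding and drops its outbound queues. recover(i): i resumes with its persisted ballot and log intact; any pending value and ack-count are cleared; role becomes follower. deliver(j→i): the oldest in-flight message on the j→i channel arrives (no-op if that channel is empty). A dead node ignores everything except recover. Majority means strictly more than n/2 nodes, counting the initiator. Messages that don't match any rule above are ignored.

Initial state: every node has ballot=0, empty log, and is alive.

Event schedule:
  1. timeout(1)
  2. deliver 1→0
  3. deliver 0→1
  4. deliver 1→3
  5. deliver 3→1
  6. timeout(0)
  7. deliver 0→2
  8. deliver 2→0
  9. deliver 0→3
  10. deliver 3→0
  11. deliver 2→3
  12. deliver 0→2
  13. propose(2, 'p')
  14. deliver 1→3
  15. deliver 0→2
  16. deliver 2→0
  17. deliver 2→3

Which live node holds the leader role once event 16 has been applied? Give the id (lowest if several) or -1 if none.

0

1. timeout(1):  <1:cand b5 ->
2. deliver 1→0:  <0:foll b5 ->
3. deliver 0→1:  nop
4. deliver 1→3:  <3:foll b5 ->
5. deliver 3→1:  <1:lead b5 ->
6. timeout(0):  <0:cand b8 ->
7. deliver 0→2:  <2:foll b8 ->
8. deliver 2→0:  nop
9. deliver 0→3:  <3:foll b8 ->
10. deliver 3→0:  <0:lead b8 ->
11. deliver 2→3:  nop
12. deliver 0→2:  nop
13. propose(2,'p'):  nop
14. deliver 1→3:  nop
15. deliver 0→2:  nop
16. deliver 2→0:  nop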